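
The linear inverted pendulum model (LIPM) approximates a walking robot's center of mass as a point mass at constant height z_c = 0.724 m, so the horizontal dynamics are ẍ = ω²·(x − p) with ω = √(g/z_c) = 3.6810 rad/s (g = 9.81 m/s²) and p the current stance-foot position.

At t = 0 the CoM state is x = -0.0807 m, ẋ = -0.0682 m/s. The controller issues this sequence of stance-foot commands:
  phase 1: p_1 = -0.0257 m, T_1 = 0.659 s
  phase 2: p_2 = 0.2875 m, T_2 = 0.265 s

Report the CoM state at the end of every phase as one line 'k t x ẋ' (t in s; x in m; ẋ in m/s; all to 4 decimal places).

phase 1: p=-0.0257, T=0.659, ωT=2.425779, cosh=5.699723, sinh=5.611314; start (x,ẋ)=(-0.080700, -0.068200) → end (x,ẋ)=(-0.443149, -1.524760)
phase 2: p=0.2875, T=0.265, ωT=0.975465, cosh=1.514709, sinh=1.137692; start (x,ẋ)=(-0.443149, -1.524760) → end (x,ẋ)=(-1.290480, -5.369409)

1 0.6590 -0.4431 -1.5248
2 0.9240 -1.2905 -5.3694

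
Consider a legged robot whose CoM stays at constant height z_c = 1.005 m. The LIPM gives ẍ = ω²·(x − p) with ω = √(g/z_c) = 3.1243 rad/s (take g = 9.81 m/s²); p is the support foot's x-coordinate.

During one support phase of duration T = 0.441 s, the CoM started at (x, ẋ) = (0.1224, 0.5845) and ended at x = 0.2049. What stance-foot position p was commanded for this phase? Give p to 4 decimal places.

ωT = 3.1243·0.441 = 1.377816; cosh(ωT) = 2.109180, sinh(ωT) = 1.857051
x(T) = p + (x₀−p)·cosh(ωT) + (ẋ₀/ω)·sinh(ωT) ⇒ p·(1 − cosh) = x(T) − x₀·cosh − (ẋ₀/ω)·sinh
numerator   = 0.2049 − (0.1224)·2.109180 − (0.5845/3.1243)·1.857051 = -0.400684
denominator = 1 − 2.109180 = -1.109180
p = -0.400684 / -1.109180 = 0.3612

p = 0.3612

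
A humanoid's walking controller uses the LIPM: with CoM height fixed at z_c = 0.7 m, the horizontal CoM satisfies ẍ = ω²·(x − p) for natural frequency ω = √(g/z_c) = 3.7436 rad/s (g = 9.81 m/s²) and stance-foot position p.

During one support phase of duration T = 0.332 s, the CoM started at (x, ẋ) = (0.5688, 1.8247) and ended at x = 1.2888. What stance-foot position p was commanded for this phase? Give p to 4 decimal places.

p = 0.6307

ωT = 3.7436·0.332 = 1.242875; cosh(ωT) = 1.877058, sinh(ωT) = 1.588505
x(T) = p + (x₀−p)·cosh(ωT) + (ẋ₀/ω)·sinh(ωT) ⇒ p·(1 − cosh) = x(T) − x₀·cosh − (ẋ₀/ω)·sinh
numerator   = 1.2888 − (0.5688)·1.877058 − (1.8247/3.7436)·1.588505 = -0.553138
denominator = 1 − 1.877058 = -0.877058
p = -0.553138 / -0.877058 = 0.6307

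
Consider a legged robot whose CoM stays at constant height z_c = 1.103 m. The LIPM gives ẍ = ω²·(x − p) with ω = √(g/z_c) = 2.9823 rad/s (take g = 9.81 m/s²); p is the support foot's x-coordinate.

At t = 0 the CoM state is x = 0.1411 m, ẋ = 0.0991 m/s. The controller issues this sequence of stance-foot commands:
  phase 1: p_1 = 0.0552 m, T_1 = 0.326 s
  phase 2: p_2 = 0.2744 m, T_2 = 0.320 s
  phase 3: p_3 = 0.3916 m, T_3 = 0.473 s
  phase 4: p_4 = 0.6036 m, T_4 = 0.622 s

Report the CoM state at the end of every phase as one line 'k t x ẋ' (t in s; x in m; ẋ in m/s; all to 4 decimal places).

phase 1: p=0.0552, T=0.326, ωT=0.972230, cosh=1.511036, sinh=1.132797; start (x,ẋ)=(0.141100, 0.099100) → end (x,ẋ)=(0.222640, 0.439943)
phase 2: p=0.2744, T=0.320, ωT=0.954336, cosh=1.491007, sinh=1.105939; start (x,ẋ)=(0.222640, 0.439943) → end (x,ẋ)=(0.360372, 0.485242)
phase 3: p=0.3916, T=0.473, ωT=1.410628, cosh=2.171259, sinh=1.927269; start (x,ẋ)=(0.360372, 0.485242) → end (x,ẋ)=(0.637376, 0.874095)
phase 4: p=0.6036, T=0.622, ωT=1.854991, cosh=3.274046, sinh=3.117592; start (x,ẋ)=(0.637376, 0.874095) → end (x,ẋ)=(1.627931, 3.175860)

1 0.3260 0.2226 0.4399
2 0.6460 0.3604 0.4852
3 1.1190 0.6374 0.8741
4 1.7410 1.6279 3.1759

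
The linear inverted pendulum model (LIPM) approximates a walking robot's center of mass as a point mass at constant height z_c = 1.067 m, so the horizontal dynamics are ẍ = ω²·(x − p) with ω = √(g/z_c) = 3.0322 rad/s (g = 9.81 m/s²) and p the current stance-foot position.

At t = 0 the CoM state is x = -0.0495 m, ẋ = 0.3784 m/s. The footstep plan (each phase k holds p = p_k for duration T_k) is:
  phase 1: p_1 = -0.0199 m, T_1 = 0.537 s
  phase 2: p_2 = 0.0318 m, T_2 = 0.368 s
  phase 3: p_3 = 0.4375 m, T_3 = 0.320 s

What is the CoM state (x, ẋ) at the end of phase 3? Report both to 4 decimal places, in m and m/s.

x = 1.5653, ẋ = 3.9166

phase 1: p=-0.0199, T=0.537, ωT=1.628291, cosh=2.645713, sinh=2.449449; start (x,ẋ)=(-0.049500, 0.378400) → end (x,ẋ)=(0.207463, 0.781292)
phase 2: p=0.0318, T=0.368, ωT=1.115850, cosh=1.689898, sinh=1.362262; start (x,ẋ)=(0.207463, 0.781292) → end (x,ẋ)=(0.679660, 2.045907)
phase 3: p=0.4375, T=0.320, ωT=0.970304, cosh=1.508857, sinh=1.129889; start (x,ẋ)=(0.679660, 2.045907) → end (x,ẋ)=(1.565252, 3.916634)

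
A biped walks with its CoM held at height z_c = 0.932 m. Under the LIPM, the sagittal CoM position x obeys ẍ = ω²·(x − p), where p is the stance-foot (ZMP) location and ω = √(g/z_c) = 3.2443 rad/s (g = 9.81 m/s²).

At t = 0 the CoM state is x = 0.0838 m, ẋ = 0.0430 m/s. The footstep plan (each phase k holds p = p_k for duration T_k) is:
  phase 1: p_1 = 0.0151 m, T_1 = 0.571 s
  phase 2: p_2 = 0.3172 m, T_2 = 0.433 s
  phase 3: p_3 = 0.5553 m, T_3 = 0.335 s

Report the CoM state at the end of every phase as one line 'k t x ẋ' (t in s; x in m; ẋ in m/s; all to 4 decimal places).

phase 1: p=0.0151, T=0.571, ωT=1.852495, cosh=3.266277, sinh=3.109432; start (x,ẋ)=(0.083800, 0.043000) → end (x,ẋ)=(0.280706, 0.833491)
phase 2: p=0.3172, T=0.433, ωT=1.404782, cosh=2.160029, sinh=1.914609; start (x,ẋ)=(0.280706, 0.833491) → end (x,ẋ)=(0.730252, 1.573678)
phase 3: p=0.5553, T=0.335, ωT=1.086841, cosh=1.651086, sinh=1.313806; start (x,ẋ)=(0.730252, 1.573678) → end (x,ẋ)=(1.481434, 3.343989)

1 0.5710 0.2807 0.8335
2 1.0040 0.7303 1.5737
3 1.3390 1.4814 3.3440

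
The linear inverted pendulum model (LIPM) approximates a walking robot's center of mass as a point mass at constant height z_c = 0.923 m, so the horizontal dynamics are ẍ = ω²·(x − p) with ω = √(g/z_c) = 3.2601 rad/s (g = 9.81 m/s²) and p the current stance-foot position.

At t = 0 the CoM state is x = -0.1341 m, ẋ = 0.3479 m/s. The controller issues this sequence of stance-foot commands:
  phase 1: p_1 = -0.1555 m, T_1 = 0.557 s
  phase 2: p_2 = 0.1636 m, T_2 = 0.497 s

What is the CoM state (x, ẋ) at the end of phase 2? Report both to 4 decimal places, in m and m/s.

phase 1: p=-0.1555, T=0.557, ωT=1.815876, cosh=3.154576, sinh=2.991880; start (x,ẋ)=(-0.134100, 0.347900) → end (x,ẋ)=(0.231285, 1.306209)
phase 2: p=0.1636, T=0.497, ωT=1.620270, cosh=2.626149, sinh=2.428304; start (x,ẋ)=(0.231285, 1.306209) → end (x,ẋ)=(1.314288, 3.966129)

x = 1.3143, ẋ = 3.9661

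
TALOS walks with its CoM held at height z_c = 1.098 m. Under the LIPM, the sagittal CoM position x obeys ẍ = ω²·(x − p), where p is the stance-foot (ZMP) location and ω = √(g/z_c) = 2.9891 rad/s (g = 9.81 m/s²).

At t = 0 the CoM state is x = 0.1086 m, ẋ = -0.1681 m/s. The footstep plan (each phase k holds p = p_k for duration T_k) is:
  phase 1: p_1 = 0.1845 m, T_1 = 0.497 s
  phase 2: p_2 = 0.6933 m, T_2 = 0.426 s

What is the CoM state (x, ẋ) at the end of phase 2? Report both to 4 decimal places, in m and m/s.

x = -1.3302, ẋ = -5.6191

phase 1: p=0.1845, T=0.497, ωT=1.485583, cosh=2.321955, sinh=2.095584; start (x,ẋ)=(0.108600, -0.168100) → end (x,ẋ)=(-0.109587, -0.865751)
phase 2: p=0.6933, T=0.426, ωT=1.273357, cosh=1.926358, sinh=1.646467; start (x,ẋ)=(-0.109587, -0.865751) → end (x,ẋ)=(-1.330224, -5.619120)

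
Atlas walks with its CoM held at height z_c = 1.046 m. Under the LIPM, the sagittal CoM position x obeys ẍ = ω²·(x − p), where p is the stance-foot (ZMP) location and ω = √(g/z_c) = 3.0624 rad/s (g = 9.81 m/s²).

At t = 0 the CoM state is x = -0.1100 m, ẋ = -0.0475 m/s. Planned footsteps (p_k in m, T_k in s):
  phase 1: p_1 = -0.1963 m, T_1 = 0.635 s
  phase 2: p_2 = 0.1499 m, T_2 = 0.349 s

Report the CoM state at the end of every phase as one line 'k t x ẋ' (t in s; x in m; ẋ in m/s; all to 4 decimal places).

1 0.6350 0.0584 0.7355
2 0.9840 0.3094 0.8373

phase 1: p=-0.1963, T=0.635, ωT=1.944624, cosh=3.567022, sinh=3.423981; start (x,ẋ)=(-0.110000, -0.047500) → end (x,ẋ)=(0.058426, 0.735474)
phase 2: p=0.1499, T=0.349, ωT=1.068778, cosh=1.627623, sinh=1.284195; start (x,ẋ)=(0.058426, 0.735474) → end (x,ẋ)=(0.309430, 0.837331)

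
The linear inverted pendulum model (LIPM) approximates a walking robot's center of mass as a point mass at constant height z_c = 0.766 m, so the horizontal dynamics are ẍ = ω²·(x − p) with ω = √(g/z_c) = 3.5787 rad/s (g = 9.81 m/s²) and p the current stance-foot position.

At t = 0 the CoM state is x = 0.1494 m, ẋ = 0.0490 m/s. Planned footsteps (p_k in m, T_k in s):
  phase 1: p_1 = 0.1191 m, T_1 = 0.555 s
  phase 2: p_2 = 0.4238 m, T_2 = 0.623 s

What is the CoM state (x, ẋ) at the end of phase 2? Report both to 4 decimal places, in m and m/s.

phase 1: p=0.1191, T=0.555, ωT=1.986179, cosh=3.712425, sinh=3.575206; start (x,ẋ)=(0.149400, 0.049000) → end (x,ẋ)=(0.280539, 0.569585)
phase 2: p=0.4238, T=0.623, ωT=2.229530, cosh=4.701538, sinh=4.593959; start (x,ẋ)=(0.280539, 0.569585) → end (x,ẋ)=(0.481424, 0.322651)

x = 0.4814, ẋ = 0.3227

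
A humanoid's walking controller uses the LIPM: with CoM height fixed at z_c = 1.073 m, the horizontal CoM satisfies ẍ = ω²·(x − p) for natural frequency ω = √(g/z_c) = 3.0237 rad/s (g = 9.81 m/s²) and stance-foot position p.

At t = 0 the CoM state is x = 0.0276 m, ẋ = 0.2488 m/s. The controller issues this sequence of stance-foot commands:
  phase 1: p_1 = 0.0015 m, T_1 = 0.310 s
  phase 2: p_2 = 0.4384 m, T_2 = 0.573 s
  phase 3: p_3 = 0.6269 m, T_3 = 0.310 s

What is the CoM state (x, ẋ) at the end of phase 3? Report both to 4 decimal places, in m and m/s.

phase 1: p=0.0015, T=0.310, ωT=0.937347, cosh=1.472432, sinh=1.080767; start (x,ẋ)=(0.027600, 0.248800) → end (x,ẋ)=(0.128860, 0.451634)
phase 2: p=0.4384, T=0.573, ωT=1.732580, cosh=2.916027, sinh=2.739199; start (x,ẋ)=(0.128860, 0.451634) → end (x,ẋ)=(-0.055089, -1.246798)
phase 3: p=0.6269, T=0.310, ωT=0.937347, cosh=1.472432, sinh=1.080767; start (x,ẋ)=(-0.055089, -1.246798) → end (x,ẋ)=(-0.822928, -4.064507)

x = -0.8229, ẋ = -4.0645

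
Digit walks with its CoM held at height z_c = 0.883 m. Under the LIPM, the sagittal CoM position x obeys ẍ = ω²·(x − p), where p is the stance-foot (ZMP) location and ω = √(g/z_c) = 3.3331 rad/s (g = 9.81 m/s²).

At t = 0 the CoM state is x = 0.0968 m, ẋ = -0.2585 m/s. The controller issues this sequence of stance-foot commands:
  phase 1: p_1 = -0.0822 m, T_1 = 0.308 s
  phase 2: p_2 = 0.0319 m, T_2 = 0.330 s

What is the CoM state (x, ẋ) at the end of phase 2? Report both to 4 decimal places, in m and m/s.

phase 1: p=-0.0822, T=0.308, ωT=1.026595, cosh=1.574884, sinh=1.216660; start (x,ẋ)=(0.096800, -0.258500) → end (x,ẋ)=(0.105346, 0.318782)
phase 2: p=0.0319, T=0.330, ωT=1.099923, cosh=1.668416, sinh=1.335519; start (x,ẋ)=(0.105346, 0.318782) → end (x,ẋ)=(0.282169, 0.858798)

x = 0.2822, ẋ = 0.8588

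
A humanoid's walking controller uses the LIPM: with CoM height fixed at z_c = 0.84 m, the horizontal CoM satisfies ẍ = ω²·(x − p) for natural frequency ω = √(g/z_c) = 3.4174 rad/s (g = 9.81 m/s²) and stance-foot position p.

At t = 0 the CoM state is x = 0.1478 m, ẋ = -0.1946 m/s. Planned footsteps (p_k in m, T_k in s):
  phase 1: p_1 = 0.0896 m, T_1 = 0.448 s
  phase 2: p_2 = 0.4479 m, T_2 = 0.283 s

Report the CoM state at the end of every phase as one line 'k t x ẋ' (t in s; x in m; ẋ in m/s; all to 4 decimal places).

phase 1: p=0.0896, T=0.448, ωT=1.530995, cosh=2.419548, sinh=2.203227; start (x,ẋ)=(0.147800, -0.194600) → end (x,ẋ)=(0.104957, -0.032638)
phase 2: p=0.4479, T=0.283, ωT=0.967124, cosh=1.505272, sinh=1.125097; start (x,ẋ)=(0.104957, -0.032638) → end (x,ẋ)=(-0.079067, -1.367712)

1 0.4480 0.1050 -0.0326
2 0.7310 -0.0791 -1.3677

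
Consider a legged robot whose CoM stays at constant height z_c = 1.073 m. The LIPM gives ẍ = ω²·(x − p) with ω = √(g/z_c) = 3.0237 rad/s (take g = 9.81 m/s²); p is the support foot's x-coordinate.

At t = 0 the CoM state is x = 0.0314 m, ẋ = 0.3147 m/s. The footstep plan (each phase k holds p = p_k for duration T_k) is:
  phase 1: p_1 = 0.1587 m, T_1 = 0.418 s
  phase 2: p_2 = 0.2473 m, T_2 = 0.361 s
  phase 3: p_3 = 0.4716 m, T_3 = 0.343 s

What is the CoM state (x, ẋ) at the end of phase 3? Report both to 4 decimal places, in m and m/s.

x = -0.6113, ẋ = -2.9787

phase 1: p=0.1587, T=0.418, ωT=1.263907, cosh=1.910884, sinh=1.628336; start (x,ẋ)=(0.031400, 0.314700) → end (x,ẋ)=(0.084918, -0.025419)
phase 2: p=0.2473, T=0.361, ωT=1.091556, cosh=1.657299, sinh=1.321605; start (x,ẋ)=(0.084918, -0.025419) → end (x,ẋ)=(-0.032926, -0.691028)
phase 3: p=0.4716, T=0.343, ωT=1.037129, cosh=1.587789, sinh=1.233318; start (x,ẋ)=(-0.032926, -0.691028) → end (x,ẋ)=(-0.611339, -2.978674)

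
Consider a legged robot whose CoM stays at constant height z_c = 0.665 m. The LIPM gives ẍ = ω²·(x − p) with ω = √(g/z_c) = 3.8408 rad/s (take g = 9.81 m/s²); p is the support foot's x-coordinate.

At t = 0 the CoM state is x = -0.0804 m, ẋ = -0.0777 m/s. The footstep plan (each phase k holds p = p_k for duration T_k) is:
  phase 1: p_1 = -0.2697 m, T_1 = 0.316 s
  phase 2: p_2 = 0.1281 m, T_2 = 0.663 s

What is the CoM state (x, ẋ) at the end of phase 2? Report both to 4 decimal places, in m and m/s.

phase 1: p=-0.2697, T=0.316, ωT=1.213693, cosh=1.831495, sinh=1.534397; start (x,ẋ)=(-0.080400, -0.077700) → end (x,ẋ)=(0.045961, 0.973297)
phase 2: p=0.1281, T=0.663, ωT=2.546450, cosh=6.420042, sinh=6.341682; start (x,ẋ)=(0.045961, 0.973297) → end (x,ẋ)=(1.207808, 4.247930)

x = 1.2078, ẋ = 4.2479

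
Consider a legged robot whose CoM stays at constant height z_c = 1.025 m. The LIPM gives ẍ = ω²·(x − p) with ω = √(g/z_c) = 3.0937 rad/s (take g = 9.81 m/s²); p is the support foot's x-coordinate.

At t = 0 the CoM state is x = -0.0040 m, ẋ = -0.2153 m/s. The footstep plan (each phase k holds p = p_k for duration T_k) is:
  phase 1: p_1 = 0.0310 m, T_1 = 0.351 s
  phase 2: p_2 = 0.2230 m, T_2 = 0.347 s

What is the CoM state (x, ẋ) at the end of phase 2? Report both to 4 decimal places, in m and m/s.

phase 1: p=0.0310, T=0.351, ωT=1.085889, cosh=1.649836, sinh=1.312235; start (x,ẋ)=(-0.004000, -0.215300) → end (x,ẋ)=(-0.118067, -0.497298)
phase 2: p=0.2230, T=0.347, ωT=1.073514, cosh=1.633724, sinh=1.291918; start (x,ẋ)=(-0.118067, -0.497298) → end (x,ẋ)=(-0.541879, -2.175625)

x = -0.5419, ẋ = -2.1756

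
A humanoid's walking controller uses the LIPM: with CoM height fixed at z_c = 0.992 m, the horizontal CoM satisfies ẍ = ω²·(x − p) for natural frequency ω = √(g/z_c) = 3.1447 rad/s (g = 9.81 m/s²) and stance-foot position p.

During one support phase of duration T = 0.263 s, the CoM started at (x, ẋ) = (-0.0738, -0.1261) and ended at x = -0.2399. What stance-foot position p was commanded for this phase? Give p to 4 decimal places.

p = 0.2827

ωT = 3.1447·0.263 = 0.827056; cosh(ωT) = 1.361956, sinh(ωT) = 0.924621
x(T) = p + (x₀−p)·cosh(ωT) + (ẋ₀/ω)·sinh(ωT) ⇒ p·(1 − cosh) = x(T) − x₀·cosh − (ẋ₀/ω)·sinh
numerator   = -0.2399 − (-0.0738)·1.361956 − (-0.1261/3.1447)·0.924621 = -0.102311
denominator = 1 − 1.361956 = -0.361956
p = -0.102311 / -0.361956 = 0.2827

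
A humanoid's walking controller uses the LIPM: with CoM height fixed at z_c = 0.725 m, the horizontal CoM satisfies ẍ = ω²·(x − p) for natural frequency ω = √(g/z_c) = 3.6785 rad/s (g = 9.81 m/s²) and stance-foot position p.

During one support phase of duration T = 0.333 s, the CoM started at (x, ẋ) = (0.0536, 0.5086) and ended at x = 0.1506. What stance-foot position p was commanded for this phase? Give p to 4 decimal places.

ωT = 3.6785·0.333 = 1.224941; cosh(ωT) = 1.848869, sinh(ωT) = 1.555094
x(T) = p + (x₀−p)·cosh(ωT) + (ẋ₀/ω)·sinh(ωT) ⇒ p·(1 − cosh) = x(T) − x₀·cosh − (ẋ₀/ω)·sinh
numerator   = 0.1506 − (0.0536)·1.848869 − (0.5086/3.6785)·1.555094 = -0.163511
denominator = 1 − 1.848869 = -0.848869
p = -0.163511 / -0.848869 = 0.1926

p = 0.1926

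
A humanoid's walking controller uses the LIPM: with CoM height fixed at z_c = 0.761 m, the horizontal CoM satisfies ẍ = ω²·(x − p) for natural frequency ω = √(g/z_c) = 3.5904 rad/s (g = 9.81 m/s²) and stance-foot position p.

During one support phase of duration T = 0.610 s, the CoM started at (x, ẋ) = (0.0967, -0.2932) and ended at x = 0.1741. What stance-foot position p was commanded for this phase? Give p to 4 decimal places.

ωT = 3.5904·0.610 = 2.190144; cosh(ωT) = 4.524200, sinh(ωT) = 4.412300
x(T) = p + (x₀−p)·cosh(ωT) + (ẋ₀/ω)·sinh(ωT) ⇒ p·(1 − cosh) = x(T) − x₀·cosh − (ẋ₀/ω)·sinh
numerator   = 0.1741 − (0.0967)·4.524200 − (-0.2932/3.5904)·4.412300 = 0.096928
denominator = 1 − 4.524200 = -3.524200
p = 0.096928 / -3.524200 = -0.0275

p = -0.0275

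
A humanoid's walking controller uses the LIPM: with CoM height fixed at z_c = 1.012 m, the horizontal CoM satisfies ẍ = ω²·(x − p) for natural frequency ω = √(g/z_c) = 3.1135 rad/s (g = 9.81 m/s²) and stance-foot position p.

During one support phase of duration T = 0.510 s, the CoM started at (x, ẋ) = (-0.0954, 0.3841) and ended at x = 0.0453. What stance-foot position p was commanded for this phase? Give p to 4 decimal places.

p = 0.0005

ωT = 3.1135·0.510 = 1.587885; cosh(ωT) = 2.548873, sinh(ωT) = 2.344516
x(T) = p + (x₀−p)·cosh(ωT) + (ẋ₀/ω)·sinh(ωT) ⇒ p·(1 − cosh) = x(T) − x₀·cosh − (ẋ₀/ω)·sinh
numerator   = 0.0453 − (-0.0954)·2.548873 − (0.3841/3.1135)·2.344516 = -0.000771
denominator = 1 − 2.548873 = -1.548873
p = -0.000771 / -1.548873 = 0.0005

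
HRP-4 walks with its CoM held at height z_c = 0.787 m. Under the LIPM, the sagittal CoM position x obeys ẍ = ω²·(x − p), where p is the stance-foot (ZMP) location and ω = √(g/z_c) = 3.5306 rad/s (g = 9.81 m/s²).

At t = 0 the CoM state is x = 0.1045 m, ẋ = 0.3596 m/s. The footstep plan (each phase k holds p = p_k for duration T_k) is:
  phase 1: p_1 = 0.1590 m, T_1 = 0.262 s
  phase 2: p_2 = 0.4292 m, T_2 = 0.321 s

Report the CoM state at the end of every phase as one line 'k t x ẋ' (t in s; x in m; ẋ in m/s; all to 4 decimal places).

1 0.2620 0.1877 0.3203
2 0.5830 0.1416 -0.6379

phase 1: p=0.1590, T=0.262, ωT=0.925017, cosh=1.459218, sinh=1.062694; start (x,ẋ)=(0.104500, 0.359600) → end (x,ẋ)=(0.187710, 0.320254)
phase 2: p=0.4292, T=0.321, ωT=1.133323, cosh=1.713960, sinh=1.391999; start (x,ẋ)=(0.187710, 0.320254) → end (x,ẋ)=(0.141562, -0.637920)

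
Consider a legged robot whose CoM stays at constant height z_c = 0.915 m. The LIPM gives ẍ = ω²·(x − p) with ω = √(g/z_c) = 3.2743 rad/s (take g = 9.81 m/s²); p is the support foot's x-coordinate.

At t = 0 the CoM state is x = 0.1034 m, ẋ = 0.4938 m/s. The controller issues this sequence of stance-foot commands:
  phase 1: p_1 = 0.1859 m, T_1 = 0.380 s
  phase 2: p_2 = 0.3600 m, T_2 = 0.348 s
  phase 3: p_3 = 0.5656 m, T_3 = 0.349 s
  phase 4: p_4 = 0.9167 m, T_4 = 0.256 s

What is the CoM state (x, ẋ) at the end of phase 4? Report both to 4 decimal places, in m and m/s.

phase 1: p=0.1859, T=0.380, ωT=1.244234, cosh=1.879219, sinh=1.591057; start (x,ẋ)=(0.103400, 0.493800) → end (x,ẋ)=(0.270813, 0.498166)
phase 2: p=0.3600, T=0.348, ωT=1.139456, cosh=1.722531, sinh=1.402538; start (x,ẋ)=(0.270813, 0.498166) → end (x,ẋ)=(0.419761, 0.448531)
phase 3: p=0.5656, T=0.349, ωT=1.142731, cosh=1.727133, sinh=1.408186; start (x,ẋ)=(0.419761, 0.448531) → end (x,ẋ)=(0.506618, 0.102236)
phase 4: p=0.9167, T=0.256, ωT=0.838221, cosh=1.372364, sinh=0.939885; start (x,ẋ)=(0.506618, 0.102236) → end (x,ẋ)=(0.383265, -1.121708)

x = 0.3833, ẋ = -1.1217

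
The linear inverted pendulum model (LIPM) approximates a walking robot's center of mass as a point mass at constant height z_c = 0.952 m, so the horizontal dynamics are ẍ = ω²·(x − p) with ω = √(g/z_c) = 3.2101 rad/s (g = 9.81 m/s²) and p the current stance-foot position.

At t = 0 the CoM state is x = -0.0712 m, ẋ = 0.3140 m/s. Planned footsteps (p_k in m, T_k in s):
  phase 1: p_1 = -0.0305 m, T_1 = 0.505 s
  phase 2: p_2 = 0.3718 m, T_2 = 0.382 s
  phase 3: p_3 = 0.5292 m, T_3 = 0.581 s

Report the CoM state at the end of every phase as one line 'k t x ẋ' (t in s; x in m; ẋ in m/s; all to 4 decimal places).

phase 1: p=-0.0305, T=0.505, ωT=1.621101, cosh=2.628168, sinh=2.430487; start (x,ẋ)=(-0.071200, 0.314000) → end (x,ẋ)=(0.100275, 0.507699)
phase 2: p=0.3718, T=0.382, ωT=1.226258, cosh=1.850920, sinh=1.557532; start (x,ẋ)=(0.100275, 0.507699) → end (x,ẋ)=(0.115563, -0.417871)
phase 3: p=0.5292, T=0.581, ωT=1.865068, cosh=3.305631, sinh=3.150745; start (x,ẋ)=(0.115563, -0.417871) → end (x,ẋ)=(-1.248277, -5.564941)

1 0.5050 0.1003 0.5077
2 0.8870 0.1156 -0.4179
3 1.4680 -1.2483 -5.5649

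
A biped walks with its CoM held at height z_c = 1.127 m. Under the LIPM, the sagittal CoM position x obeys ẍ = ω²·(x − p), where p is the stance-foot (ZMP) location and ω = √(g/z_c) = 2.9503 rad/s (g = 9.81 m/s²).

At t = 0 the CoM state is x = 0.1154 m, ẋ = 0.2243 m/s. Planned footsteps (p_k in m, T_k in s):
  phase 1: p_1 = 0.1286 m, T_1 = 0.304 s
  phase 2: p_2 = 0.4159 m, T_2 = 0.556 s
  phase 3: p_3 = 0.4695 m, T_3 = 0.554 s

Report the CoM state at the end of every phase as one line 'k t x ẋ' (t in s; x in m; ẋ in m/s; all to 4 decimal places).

phase 1: p=0.1286, T=0.304, ωT=0.896891, cosh=1.429902, sinh=1.022067; start (x,ẋ)=(0.115400, 0.224300) → end (x,ẋ)=(0.187429, 0.280924)
phase 2: p=0.4159, T=0.556, ωT=1.640367, cosh=2.675485, sinh=2.481576; start (x,ẋ)=(0.187429, 0.280924) → end (x,ẋ)=(0.040922, -0.921118)
phase 3: p=0.4695, T=0.554, ωT=1.634466, cosh=2.660889, sinh=2.465832; start (x,ẋ)=(0.040922, -0.921118) → end (x,ẋ)=(-1.440760, -5.568874)

1 0.3040 0.1874 0.2809
2 0.8600 0.0409 -0.9211
3 1.4140 -1.4408 -5.5689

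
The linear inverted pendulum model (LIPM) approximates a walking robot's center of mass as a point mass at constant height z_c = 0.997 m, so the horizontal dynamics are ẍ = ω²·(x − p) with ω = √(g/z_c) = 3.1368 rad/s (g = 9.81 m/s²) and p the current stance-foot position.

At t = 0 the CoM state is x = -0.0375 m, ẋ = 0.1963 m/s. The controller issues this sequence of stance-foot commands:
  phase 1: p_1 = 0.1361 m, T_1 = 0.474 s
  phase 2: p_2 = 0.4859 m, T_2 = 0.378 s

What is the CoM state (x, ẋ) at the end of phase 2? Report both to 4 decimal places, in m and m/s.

phase 1: p=0.1361, T=0.474, ωT=1.486843, cosh=2.324598, sinh=2.098513; start (x,ẋ)=(-0.037500, 0.196300) → end (x,ẋ)=(-0.136126, -0.686423)
phase 2: p=0.4859, T=0.378, ωT=1.185710, cosh=1.789270, sinh=1.483741; start (x,ẋ)=(-0.136126, -0.686423) → end (x,ẋ)=(-0.951758, -4.123229)

x = -0.9518, ẋ = -4.1232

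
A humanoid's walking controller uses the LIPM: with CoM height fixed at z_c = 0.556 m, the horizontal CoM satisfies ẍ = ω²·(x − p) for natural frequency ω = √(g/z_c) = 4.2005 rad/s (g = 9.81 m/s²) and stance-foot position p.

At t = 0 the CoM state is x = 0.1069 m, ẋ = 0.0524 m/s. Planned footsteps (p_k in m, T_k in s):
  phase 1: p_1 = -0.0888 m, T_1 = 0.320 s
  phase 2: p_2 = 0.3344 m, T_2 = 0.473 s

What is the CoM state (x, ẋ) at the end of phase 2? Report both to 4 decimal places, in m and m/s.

phase 1: p=-0.0888, T=0.320, ωT=1.344160, cosh=2.047861, sinh=1.787103; start (x,ẋ)=(0.106900, 0.052400) → end (x,ẋ)=(0.334260, 1.576374)
phase 2: p=0.3344, T=0.473, ωT=1.986836, cosh=3.714778, sinh=3.577650; start (x,ẋ)=(0.334260, 1.576374) → end (x,ẋ)=(1.676509, 5.853776)

x = 1.6765, ẋ = 5.8538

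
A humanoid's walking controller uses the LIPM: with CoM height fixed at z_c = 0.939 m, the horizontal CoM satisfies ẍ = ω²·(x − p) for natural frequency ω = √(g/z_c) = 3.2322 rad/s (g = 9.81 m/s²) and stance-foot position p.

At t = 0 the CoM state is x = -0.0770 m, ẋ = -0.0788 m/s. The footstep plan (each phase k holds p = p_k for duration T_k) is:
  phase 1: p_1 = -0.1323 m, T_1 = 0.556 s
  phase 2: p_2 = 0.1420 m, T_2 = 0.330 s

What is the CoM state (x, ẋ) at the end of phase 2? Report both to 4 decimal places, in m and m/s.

x = -0.0305, ẋ = -0.2670

phase 1: p=-0.1323, T=0.556, ωT=1.797103, cosh=3.098963, sinh=2.933185; start (x,ẋ)=(-0.077000, -0.078800) → end (x,ẋ)=(-0.032437, 0.280081)
phase 2: p=0.1420, T=0.330, ωT=1.066626, cosh=1.624864, sinh=1.280696; start (x,ẋ)=(-0.032437, 0.280081) → end (x,ẋ)=(-0.030460, -0.266984)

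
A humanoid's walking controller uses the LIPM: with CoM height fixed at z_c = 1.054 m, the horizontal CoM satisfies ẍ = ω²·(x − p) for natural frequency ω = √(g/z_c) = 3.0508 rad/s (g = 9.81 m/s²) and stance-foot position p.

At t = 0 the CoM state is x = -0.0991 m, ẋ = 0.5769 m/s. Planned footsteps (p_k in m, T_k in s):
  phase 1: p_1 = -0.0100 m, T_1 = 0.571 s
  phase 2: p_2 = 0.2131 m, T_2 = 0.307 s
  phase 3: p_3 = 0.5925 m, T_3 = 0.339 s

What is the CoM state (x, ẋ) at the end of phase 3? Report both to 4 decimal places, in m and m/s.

phase 1: p=-0.0100, T=0.571, ωT=1.742007, cosh=2.941978, sinh=2.766810; start (x,ẋ)=(-0.099100, 0.576900) → end (x,ẋ)=(0.251068, 0.945136)
phase 2: p=0.2131, T=0.307, ωT=0.936596, cosh=1.471620, sinh=1.079661; start (x,ẋ)=(0.251068, 0.945136) → end (x,ẋ)=(0.603452, 1.515940)
phase 3: p=0.5925, T=0.339, ωT=1.034221, cosh=1.584209, sinh=1.228706; start (x,ẋ)=(0.603452, 1.515940) → end (x,ẋ)=(1.220394, 2.442621)

x = 1.2204, ẋ = 2.4426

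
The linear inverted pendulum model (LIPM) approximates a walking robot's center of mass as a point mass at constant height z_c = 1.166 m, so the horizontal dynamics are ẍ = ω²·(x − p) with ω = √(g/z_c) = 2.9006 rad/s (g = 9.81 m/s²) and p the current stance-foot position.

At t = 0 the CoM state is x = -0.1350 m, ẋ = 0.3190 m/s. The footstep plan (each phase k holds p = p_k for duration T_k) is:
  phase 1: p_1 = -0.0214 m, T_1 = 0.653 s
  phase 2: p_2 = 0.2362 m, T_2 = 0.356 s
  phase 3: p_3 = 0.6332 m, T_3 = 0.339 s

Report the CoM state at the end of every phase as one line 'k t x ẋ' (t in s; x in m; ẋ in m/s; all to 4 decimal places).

phase 1: p=-0.0214, T=0.653, ωT=1.894092, cosh=3.398482, sinh=3.248027; start (x,ẋ)=(-0.135000, 0.319000) → end (x,ẋ)=(-0.050258, 0.013864)
phase 2: p=0.2362, T=0.356, ωT=1.032614, cosh=1.582236, sinh=1.226161; start (x,ẋ)=(-0.050258, 0.013864) → end (x,ẋ)=(-0.211184, -0.996882)
phase 3: p=0.6332, T=0.339, ωT=0.983303, cosh=1.523673, sinh=1.149600; start (x,ẋ)=(-0.211184, -0.996882) → end (x,ẋ)=(-1.048461, -4.334545)

1 0.6530 -0.0503 0.0139
2 1.0090 -0.2112 -0.9969
3 1.3480 -1.0485 -4.3345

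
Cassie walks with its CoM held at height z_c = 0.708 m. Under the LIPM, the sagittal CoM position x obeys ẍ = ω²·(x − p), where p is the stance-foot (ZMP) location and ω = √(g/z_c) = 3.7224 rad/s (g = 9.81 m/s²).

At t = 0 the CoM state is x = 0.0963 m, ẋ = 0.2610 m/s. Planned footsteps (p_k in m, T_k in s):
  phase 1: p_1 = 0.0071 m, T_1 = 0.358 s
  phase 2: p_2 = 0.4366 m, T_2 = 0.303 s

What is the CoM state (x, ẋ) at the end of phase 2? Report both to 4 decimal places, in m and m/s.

phase 1: p=0.0071, T=0.358, ωT=1.332619, cosh=2.027373, sinh=1.763587; start (x,ẋ)=(0.096300, 0.261000) → end (x,ẋ)=(0.311597, 1.114722)
phase 2: p=0.4366, T=0.303, ωT=1.127887, cosh=1.706420, sinh=1.382703; start (x,ẋ)=(0.311597, 1.114722) → end (x,ẋ)=(0.637362, 1.258799)

x = 0.6374, ẋ = 1.2588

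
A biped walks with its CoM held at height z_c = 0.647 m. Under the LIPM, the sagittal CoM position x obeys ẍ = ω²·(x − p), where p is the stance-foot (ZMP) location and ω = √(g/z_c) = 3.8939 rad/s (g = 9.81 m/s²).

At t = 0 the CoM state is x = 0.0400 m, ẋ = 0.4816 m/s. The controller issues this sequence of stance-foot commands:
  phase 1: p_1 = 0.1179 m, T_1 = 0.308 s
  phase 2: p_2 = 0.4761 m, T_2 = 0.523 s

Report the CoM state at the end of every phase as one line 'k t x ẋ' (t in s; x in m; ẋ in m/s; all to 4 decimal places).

1 0.3080 0.1635 0.4140
2 0.8310 -0.3418 -2.9719

phase 1: p=0.1179, T=0.308, ωT=1.199321, cosh=1.809631, sinh=1.508233; start (x,ẋ)=(0.040000, 0.481600) → end (x,ẋ)=(0.163469, 0.414019)
phase 2: p=0.4761, T=0.523, ωT=2.036510, cosh=3.897148, sinh=3.766665; start (x,ẋ)=(0.163469, 0.414019) → end (x,ẋ)=(-0.341779, -2.971873)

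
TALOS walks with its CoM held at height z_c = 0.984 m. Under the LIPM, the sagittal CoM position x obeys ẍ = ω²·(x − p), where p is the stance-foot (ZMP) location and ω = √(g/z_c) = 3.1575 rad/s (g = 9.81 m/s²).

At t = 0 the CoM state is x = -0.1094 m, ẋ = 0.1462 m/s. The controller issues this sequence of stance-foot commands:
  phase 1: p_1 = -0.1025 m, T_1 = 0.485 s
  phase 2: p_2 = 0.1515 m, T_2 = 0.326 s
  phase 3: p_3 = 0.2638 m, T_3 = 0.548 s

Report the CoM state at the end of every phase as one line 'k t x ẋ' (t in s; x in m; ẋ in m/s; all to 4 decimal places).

1 0.4850 -0.0171 0.3058
2 0.8110 0.0036 -0.1675
3 1.3590 -0.6382 -2.7323

phase 1: p=-0.1025, T=0.485, ωT=1.531388, cosh=2.420412, sinh=2.204177; start (x,ẋ)=(-0.109400, 0.146200) → end (x,ẋ)=(-0.017142, 0.305842)
phase 2: p=0.1515, T=0.326, ωT=1.029345, cosh=1.578236, sinh=1.220995; start (x,ẋ)=(-0.017142, 0.305842) → end (x,ẋ)=(0.003611, -0.167473)
phase 3: p=0.2638, T=0.548, ωT=1.730310, cosh=2.909816, sinh=2.732587; start (x,ẋ)=(0.003611, -0.167473) → end (x,ẋ)=(-0.638237, -2.732260)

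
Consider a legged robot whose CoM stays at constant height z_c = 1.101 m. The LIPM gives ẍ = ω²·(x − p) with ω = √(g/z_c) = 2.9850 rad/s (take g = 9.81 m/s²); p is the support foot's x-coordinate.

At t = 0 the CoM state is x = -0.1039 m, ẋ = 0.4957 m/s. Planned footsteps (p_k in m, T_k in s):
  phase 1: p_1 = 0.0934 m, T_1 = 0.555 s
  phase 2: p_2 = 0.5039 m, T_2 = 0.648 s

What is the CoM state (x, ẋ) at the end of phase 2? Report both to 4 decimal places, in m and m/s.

phase 1: p=0.0934, T=0.555, ωT=1.656675, cosh=2.716312, sinh=2.525540; start (x,ẋ)=(-0.103900, 0.495700) → end (x,ẋ)=(-0.023128, -0.140917)
phase 2: p=0.5039, T=0.648, ωT=1.934280, cosh=3.531794, sinh=3.387266; start (x,ẋ)=(-0.023128, -0.140917) → end (x,ẋ)=(-1.517362, -5.826464)

x = -1.5174, ẋ = -5.8265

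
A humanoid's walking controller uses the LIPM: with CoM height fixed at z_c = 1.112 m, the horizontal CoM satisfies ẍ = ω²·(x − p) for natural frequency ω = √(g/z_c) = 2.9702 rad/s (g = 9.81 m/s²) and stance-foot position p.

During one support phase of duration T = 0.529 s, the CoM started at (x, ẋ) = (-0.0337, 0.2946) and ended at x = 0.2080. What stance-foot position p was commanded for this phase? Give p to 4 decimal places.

ωT = 2.9702·0.529 = 1.571236; cosh(ωT) = 2.510190, sinh(ωT) = 2.302402
x(T) = p + (x₀−p)·cosh(ωT) + (ẋ₀/ω)·sinh(ωT) ⇒ p·(1 − cosh) = x(T) − x₀·cosh − (ẋ₀/ω)·sinh
numerator   = 0.2080 − (-0.0337)·2.510190 − (0.2946/2.9702)·2.302402 = 0.064229
denominator = 1 − 2.510190 = -1.510190
p = 0.064229 / -1.510190 = -0.0425

p = -0.0425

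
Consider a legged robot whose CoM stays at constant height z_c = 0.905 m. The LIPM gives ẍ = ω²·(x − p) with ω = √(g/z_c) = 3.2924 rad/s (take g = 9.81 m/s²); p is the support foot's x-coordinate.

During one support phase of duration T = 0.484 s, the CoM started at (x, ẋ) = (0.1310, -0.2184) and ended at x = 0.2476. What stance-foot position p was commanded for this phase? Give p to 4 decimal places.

p = -0.0438

ωT = 3.2924·0.484 = 1.593522; cosh(ωT) = 2.562129, sinh(ωT) = 2.358920
x(T) = p + (x₀−p)·cosh(ωT) + (ẋ₀/ω)·sinh(ωT) ⇒ p·(1 − cosh) = x(T) − x₀·cosh − (ẋ₀/ω)·sinh
numerator   = 0.2476 − (0.1310)·2.562129 − (-0.2184/3.2924)·2.358920 = 0.068439
denominator = 1 − 2.562129 = -1.562129
p = 0.068439 / -1.562129 = -0.0438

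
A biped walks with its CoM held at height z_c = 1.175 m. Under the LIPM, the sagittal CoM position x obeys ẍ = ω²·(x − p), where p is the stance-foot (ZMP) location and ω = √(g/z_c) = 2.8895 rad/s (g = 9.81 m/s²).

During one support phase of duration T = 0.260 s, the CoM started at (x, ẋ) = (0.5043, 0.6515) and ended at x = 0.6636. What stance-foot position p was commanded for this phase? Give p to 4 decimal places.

ωT = 2.8895·0.260 = 0.751270; cosh(ωT) = 1.295729, sinh(ωT) = 0.823962
x(T) = p + (x₀−p)·cosh(ωT) + (ẋ₀/ω)·sinh(ωT) ⇒ p·(1 − cosh) = x(T) − x₀·cosh − (ẋ₀/ω)·sinh
numerator   = 0.6636 − (0.5043)·1.295729 − (0.6515/2.8895)·0.823962 = -0.175616
denominator = 1 − 1.295729 = -0.295729
p = -0.175616 / -0.295729 = 0.5938

p = 0.5938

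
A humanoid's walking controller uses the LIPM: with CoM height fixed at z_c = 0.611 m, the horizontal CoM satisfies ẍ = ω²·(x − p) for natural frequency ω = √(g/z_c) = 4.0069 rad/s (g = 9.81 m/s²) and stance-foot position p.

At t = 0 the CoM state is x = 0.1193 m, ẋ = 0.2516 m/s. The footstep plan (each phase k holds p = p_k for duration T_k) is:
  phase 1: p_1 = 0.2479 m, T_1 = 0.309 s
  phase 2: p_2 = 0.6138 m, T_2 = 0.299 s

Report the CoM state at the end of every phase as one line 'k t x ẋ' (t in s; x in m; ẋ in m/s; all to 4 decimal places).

1 0.3090 0.1067 -0.3436
2 0.6080 -0.4321 -3.6813

phase 1: p=0.2479, T=0.309, ωT=1.238132, cosh=1.869545, sinh=1.579620; start (x,ẋ)=(0.119300, 0.251600) → end (x,ẋ)=(0.106663, -0.343581)
phase 2: p=0.6138, T=0.299, ωT=1.198063, cosh=1.807735, sinh=1.505957; start (x,ẋ)=(0.106663, -0.343581) → end (x,ẋ)=(-0.432100, -3.681276)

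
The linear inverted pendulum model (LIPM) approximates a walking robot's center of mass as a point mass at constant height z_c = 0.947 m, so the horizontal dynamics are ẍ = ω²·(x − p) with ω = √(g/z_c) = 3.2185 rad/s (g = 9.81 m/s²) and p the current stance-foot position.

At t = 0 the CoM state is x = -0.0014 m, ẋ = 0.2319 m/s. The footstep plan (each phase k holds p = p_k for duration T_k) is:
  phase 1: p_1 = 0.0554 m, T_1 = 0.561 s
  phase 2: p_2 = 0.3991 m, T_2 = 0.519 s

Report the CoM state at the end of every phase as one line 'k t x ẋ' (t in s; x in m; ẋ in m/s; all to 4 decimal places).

phase 1: p=0.0554, T=0.561, ωT=1.805579, cosh=3.123935, sinh=2.959555; start (x,ẋ)=(-0.001400, 0.231900) → end (x,ẋ)=(0.091203, 0.183402)
phase 2: p=0.3991, T=0.519, ωT=1.670402, cosh=2.751236, sinh=2.563065; start (x,ẋ)=(0.091203, 0.183402) → end (x,ẋ)=(-0.301945, -2.035330)

1 0.5610 0.0912 0.1834
2 1.0800 -0.3019 -2.0353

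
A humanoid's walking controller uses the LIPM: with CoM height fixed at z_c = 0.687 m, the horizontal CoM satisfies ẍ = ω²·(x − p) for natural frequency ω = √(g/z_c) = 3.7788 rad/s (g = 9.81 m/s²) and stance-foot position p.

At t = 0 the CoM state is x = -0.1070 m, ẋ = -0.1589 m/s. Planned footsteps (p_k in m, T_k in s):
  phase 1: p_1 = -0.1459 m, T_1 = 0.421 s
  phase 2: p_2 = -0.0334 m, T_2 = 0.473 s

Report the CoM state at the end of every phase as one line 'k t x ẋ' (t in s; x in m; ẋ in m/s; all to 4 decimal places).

phase 1: p=-0.1459, T=0.421, ωT=1.590875, cosh=2.555894, sinh=2.352147; start (x,ẋ)=(-0.107000, -0.158900) → end (x,ẋ)=(-0.145384, -0.060377)
phase 2: p=-0.0334, T=0.473, ωT=1.787372, cosh=3.070567, sinh=2.903168; start (x,ẋ)=(-0.145384, -0.060377) → end (x,ẋ)=(-0.423642, -1.413915)

1 0.4210 -0.1454 -0.0604
2 0.8940 -0.4236 -1.4139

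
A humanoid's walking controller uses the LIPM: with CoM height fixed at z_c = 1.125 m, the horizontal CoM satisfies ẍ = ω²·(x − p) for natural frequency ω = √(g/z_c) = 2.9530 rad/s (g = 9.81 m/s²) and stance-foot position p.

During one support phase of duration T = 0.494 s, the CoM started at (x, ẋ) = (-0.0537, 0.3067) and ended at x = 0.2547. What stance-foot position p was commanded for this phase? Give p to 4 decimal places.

p = -0.1304

ωT = 2.9530·0.494 = 1.458782; cosh(ωT) = 2.266619, sinh(ωT) = 2.034099
x(T) = p + (x₀−p)·cosh(ωT) + (ẋ₀/ω)·sinh(ωT) ⇒ p·(1 − cosh) = x(T) − x₀·cosh − (ẋ₀/ω)·sinh
numerator   = 0.2547 − (-0.0537)·2.266619 − (0.3067/2.9530)·2.034099 = 0.165155
denominator = 1 − 2.266619 = -1.266619
p = 0.165155 / -1.266619 = -0.1304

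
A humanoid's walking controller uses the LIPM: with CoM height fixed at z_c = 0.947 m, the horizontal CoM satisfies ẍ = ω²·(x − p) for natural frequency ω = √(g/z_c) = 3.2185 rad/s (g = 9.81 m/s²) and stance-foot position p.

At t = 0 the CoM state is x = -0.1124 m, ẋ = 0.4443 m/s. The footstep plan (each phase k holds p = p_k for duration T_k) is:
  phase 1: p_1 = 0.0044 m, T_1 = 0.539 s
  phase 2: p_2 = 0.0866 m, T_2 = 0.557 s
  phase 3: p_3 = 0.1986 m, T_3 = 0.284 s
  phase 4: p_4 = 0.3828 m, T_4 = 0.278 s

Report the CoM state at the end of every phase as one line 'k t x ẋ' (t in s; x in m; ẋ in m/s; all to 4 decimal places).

1 0.5390 0.0421 0.2661
2 1.0960 0.1908 0.4034
3 1.3800 0.3184 0.5575
4 1.6580 0.4674 0.5850

phase 1: p=0.0044, T=0.539, ωT=1.734772, cosh=2.922037, sinh=2.745596; start (x,ẋ)=(-0.112400, 0.444300) → end (x,ẋ)=(0.042124, 0.266134)
phase 2: p=0.0866, T=0.557, ωT=1.792705, cosh=3.086091, sinh=2.919582; start (x,ẋ)=(0.042124, 0.266134) → end (x,ẋ)=(0.190759, 0.403386)
phase 3: p=0.1986, T=0.284, ωT=0.914054, cosh=1.447655, sinh=1.046759; start (x,ẋ)=(0.190759, 0.403386) → end (x,ẋ)=(0.318443, 0.557548)
phase 4: p=0.3828, T=0.278, ωT=0.894743, cosh=1.427710, sinh=1.018997; start (x,ẋ)=(0.318443, 0.557548) → end (x,ẋ)=(0.467441, 0.584951)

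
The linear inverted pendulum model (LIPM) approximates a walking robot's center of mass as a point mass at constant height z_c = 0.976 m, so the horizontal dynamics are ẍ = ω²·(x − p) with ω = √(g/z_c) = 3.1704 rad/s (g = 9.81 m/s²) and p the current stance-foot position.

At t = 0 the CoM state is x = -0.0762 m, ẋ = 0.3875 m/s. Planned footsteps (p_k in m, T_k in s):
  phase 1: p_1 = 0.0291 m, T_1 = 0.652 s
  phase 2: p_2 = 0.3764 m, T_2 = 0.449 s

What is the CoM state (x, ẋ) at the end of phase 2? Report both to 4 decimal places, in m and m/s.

x = -0.1122, ẋ = -1.2619

phase 1: p=0.0291, T=0.652, ωT=2.067101, cosh=4.014216, sinh=3.887664; start (x,ẋ)=(-0.076200, 0.387500) → end (x,ẋ)=(0.081570, 0.257639)
phase 2: p=0.3764, T=0.449, ωT=1.423510, cosh=2.196266, sinh=1.955399; start (x,ẋ)=(0.081570, 0.257639) → end (x,ẋ)=(-0.112222, -1.261924)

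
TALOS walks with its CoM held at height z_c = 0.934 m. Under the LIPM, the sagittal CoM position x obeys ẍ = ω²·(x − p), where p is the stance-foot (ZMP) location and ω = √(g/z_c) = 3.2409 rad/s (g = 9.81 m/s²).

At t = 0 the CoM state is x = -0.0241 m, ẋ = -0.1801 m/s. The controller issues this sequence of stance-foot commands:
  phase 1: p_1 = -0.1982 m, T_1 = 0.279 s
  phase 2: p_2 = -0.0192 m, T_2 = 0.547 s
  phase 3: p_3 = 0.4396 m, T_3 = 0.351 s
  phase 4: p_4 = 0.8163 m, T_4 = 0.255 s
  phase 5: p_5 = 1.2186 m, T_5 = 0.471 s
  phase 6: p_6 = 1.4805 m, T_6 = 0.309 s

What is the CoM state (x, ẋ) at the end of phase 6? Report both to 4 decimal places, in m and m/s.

x = 2.5568, ẋ = 3.9640

phase 1: p=-0.1982, T=0.279, ωT=0.904211, cosh=1.437422, sinh=1.032561; start (x,ẋ)=(-0.024100, -0.180100) → end (x,ẋ)=(-0.005325, 0.323733)
phase 2: p=-0.0192, T=0.547, ωT=1.772772, cosh=3.028507, sinh=2.858645; start (x,ẋ)=(-0.005325, 0.323733) → end (x,ẋ)=(0.308369, 1.108971)
phase 3: p=0.4396, T=0.351, ωT=1.137556, cosh=1.719869, sinh=1.399267; start (x,ẋ)=(0.308369, 1.108971) → end (x,ẋ)=(0.692702, 1.312170)
phase 4: p=0.8163, T=0.255, ωT=0.826430, cosh=1.361377, sinh=0.923768; start (x,ẋ)=(0.692702, 1.312170) → end (x,ẋ)=(1.022050, 1.416325)
phase 5: p=1.2186, T=0.471, ωT=1.526464, cosh=2.409589, sinh=2.192286; start (x,ẋ)=(1.022050, 1.416325) → end (x,ẋ)=(1.703059, 2.016276)
phase 6: p=1.4805, T=0.309, ωT=1.001438, cosh=1.544772, sinh=1.177422; start (x,ẋ)=(1.703059, 2.016276) → end (x,ẋ)=(2.556818, 3.963952)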